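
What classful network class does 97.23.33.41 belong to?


First octet: 97
Binary: 01100001
0xxxxxxx -> Class A (1-126)
Class A, default mask 255.0.0.0 (/8)


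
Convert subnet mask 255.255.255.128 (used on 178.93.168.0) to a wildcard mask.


Subnet mask: 255.255.255.128
Wildcard = 255.255.255.255 - subnet mask
255 - 255 = 0
255 - 255 = 0
255 - 255 = 0
255 - 128 = 127
Wildcard: 0.0.0.127


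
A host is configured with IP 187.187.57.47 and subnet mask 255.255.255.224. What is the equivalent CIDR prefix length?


Binary: 11111111.11111111.11111111.11100000
Count leading 1s
Prefix: /27


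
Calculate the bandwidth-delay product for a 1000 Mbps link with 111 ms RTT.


BDP = bandwidth * RTT
= 1000 Mbps * 111 ms
= 1000 * 1e6 * 111 / 1000 bits
= 111000000 bits
= 13875000 bytes
= 13549.8047 KB
BDP = 111000000 bits (13875000 bytes)


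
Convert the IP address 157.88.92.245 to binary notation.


157 = 10011101
88 = 01011000
92 = 01011100
245 = 11110101
Binary: 10011101.01011000.01011100.11110101


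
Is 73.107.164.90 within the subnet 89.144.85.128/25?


Subnet network: 89.144.85.128
Test IP AND mask: 73.107.164.0
No, 73.107.164.90 is not in 89.144.85.128/25


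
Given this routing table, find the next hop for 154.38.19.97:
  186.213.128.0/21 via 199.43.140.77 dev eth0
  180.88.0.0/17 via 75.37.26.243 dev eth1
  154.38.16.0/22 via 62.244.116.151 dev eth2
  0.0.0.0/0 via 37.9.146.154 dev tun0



Longest prefix match for 154.38.19.97:
  /21 186.213.128.0: no
  /17 180.88.0.0: no
  /22 154.38.16.0: MATCH
  /0 0.0.0.0: MATCH
Selected: next-hop 62.244.116.151 via eth2 (matched /22)


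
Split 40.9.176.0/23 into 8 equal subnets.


New prefix = 23 + 3 = 26
Each subnet has 64 addresses
  40.9.176.0/26
  40.9.176.64/26
  40.9.176.128/26
  40.9.176.192/26
  40.9.177.0/26
  40.9.177.64/26
  40.9.177.128/26
  40.9.177.192/26
Subnets: 40.9.176.0/26, 40.9.176.64/26, 40.9.176.128/26, 40.9.176.192/26, 40.9.177.0/26, 40.9.177.64/26, 40.9.177.128/26, 40.9.177.192/26


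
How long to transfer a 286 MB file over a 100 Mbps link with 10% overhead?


Effective throughput = 100 * (1 - 10/100) = 90 Mbps
File size in Mb = 286 * 8 = 2288 Mb
Time = 2288 / 90
Time = 25.4222 seconds


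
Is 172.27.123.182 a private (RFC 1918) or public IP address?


RFC 1918 private ranges:
  10.0.0.0/8 (10.0.0.0 - 10.255.255.255)
  172.16.0.0/12 (172.16.0.0 - 172.31.255.255)
  192.168.0.0/16 (192.168.0.0 - 192.168.255.255)
Private (in 172.16.0.0/12)


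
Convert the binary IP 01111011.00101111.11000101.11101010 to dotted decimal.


01111011 = 123
00101111 = 47
11000101 = 197
11101010 = 234
IP: 123.47.197.234


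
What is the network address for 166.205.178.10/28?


IP:   10100110.11001101.10110010.00001010
Mask: 11111111.11111111.11111111.11110000
AND operation:
Net:  10100110.11001101.10110010.00000000
Network: 166.205.178.0/28


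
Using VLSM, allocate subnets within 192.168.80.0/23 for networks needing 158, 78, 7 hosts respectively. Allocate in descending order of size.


158 hosts -> /24 (254 usable): 192.168.80.0/24
78 hosts -> /25 (126 usable): 192.168.81.0/25
7 hosts -> /28 (14 usable): 192.168.81.128/28
Allocation: 192.168.80.0/24 (158 hosts, 254 usable); 192.168.81.0/25 (78 hosts, 126 usable); 192.168.81.128/28 (7 hosts, 14 usable)


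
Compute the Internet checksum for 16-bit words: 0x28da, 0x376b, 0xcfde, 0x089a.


Sum all words (with carry folding):
+ 0x28da = 0x28da
+ 0x376b = 0x6045
+ 0xcfde = 0x3024
+ 0x089a = 0x38be
One's complement: ~0x38be
Checksum = 0xc741


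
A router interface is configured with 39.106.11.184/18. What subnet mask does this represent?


/18 means 18 network bits, 14 host bits
Binary: 11111111111111111100000000000000
Mask: 255.255.192.0


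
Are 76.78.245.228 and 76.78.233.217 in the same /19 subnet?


Mask: 255.255.224.0
76.78.245.228 AND mask = 76.78.224.0
76.78.233.217 AND mask = 76.78.224.0
Yes, same subnet (76.78.224.0)


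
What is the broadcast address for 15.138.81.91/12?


Network: 15.128.0.0/12
Host bits = 20
Set all host bits to 1:
Broadcast: 15.143.255.255


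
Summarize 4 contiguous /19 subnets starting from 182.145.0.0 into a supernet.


Original prefix: /19
Number of subnets: 4 = 2^2
New prefix = 19 - 2 = 17
Supernet: 182.145.0.0/17


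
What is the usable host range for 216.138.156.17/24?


Network: 216.138.156.0
Broadcast: 216.138.156.255
First usable = network + 1
Last usable = broadcast - 1
Range: 216.138.156.1 to 216.138.156.254


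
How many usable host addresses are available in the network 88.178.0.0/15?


Host bits = 32 - 15 = 17
Total addresses = 2^17 = 131072
Usable = total - 2 (network and broadcast)
Usable hosts: 131070


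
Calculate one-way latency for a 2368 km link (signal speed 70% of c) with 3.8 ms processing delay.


Speed = 0.7 * 3e5 km/s = 210000 km/s
Propagation delay = 2368 / 210000 = 0.0113 s = 11.2762 ms
Processing delay = 3.8 ms
Total one-way latency = 15.0762 ms


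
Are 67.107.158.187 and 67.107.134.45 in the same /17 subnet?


Mask: 255.255.128.0
67.107.158.187 AND mask = 67.107.128.0
67.107.134.45 AND mask = 67.107.128.0
Yes, same subnet (67.107.128.0)


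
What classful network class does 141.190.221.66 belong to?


First octet: 141
Binary: 10001101
10xxxxxx -> Class B (128-191)
Class B, default mask 255.255.0.0 (/16)


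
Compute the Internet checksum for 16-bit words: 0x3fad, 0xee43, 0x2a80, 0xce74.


Sum all words (with carry folding):
+ 0x3fad = 0x3fad
+ 0xee43 = 0x2df1
+ 0x2a80 = 0x5871
+ 0xce74 = 0x26e6
One's complement: ~0x26e6
Checksum = 0xd919


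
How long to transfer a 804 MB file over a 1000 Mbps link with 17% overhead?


Effective throughput = 1000 * (1 - 17/100) = 830 Mbps
File size in Mb = 804 * 8 = 6432 Mb
Time = 6432 / 830
Time = 7.7494 seconds


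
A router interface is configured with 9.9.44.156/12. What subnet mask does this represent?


/12 means 12 network bits, 20 host bits
Binary: 11111111111100000000000000000000
Mask: 255.240.0.0


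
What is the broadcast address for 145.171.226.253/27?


Network: 145.171.226.224/27
Host bits = 5
Set all host bits to 1:
Broadcast: 145.171.226.255


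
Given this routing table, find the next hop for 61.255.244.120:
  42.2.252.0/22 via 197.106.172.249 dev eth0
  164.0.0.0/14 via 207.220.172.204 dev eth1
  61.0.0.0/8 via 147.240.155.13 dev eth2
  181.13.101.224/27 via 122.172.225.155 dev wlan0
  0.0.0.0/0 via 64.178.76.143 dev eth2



Longest prefix match for 61.255.244.120:
  /22 42.2.252.0: no
  /14 164.0.0.0: no
  /8 61.0.0.0: MATCH
  /27 181.13.101.224: no
  /0 0.0.0.0: MATCH
Selected: next-hop 147.240.155.13 via eth2 (matched /8)


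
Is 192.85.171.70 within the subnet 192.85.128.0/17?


Subnet network: 192.85.128.0
Test IP AND mask: 192.85.128.0
Yes, 192.85.171.70 is in 192.85.128.0/17


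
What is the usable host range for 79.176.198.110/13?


Network: 79.176.0.0
Broadcast: 79.183.255.255
First usable = network + 1
Last usable = broadcast - 1
Range: 79.176.0.1 to 79.183.255.254


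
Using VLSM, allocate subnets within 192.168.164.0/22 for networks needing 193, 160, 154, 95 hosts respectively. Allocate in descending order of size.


193 hosts -> /24 (254 usable): 192.168.164.0/24
160 hosts -> /24 (254 usable): 192.168.165.0/24
154 hosts -> /24 (254 usable): 192.168.166.0/24
95 hosts -> /25 (126 usable): 192.168.167.0/25
Allocation: 192.168.164.0/24 (193 hosts, 254 usable); 192.168.165.0/24 (160 hosts, 254 usable); 192.168.166.0/24 (154 hosts, 254 usable); 192.168.167.0/25 (95 hosts, 126 usable)


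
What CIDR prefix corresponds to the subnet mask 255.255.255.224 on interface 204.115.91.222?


Binary: 11111111.11111111.11111111.11100000
Count leading 1s
Prefix: /27


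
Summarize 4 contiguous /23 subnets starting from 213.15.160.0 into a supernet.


Original prefix: /23
Number of subnets: 4 = 2^2
New prefix = 23 - 2 = 21
Supernet: 213.15.160.0/21


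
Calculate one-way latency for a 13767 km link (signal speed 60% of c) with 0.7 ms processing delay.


Speed = 0.6 * 3e5 km/s = 180000 km/s
Propagation delay = 13767 / 180000 = 0.0765 s = 76.4833 ms
Processing delay = 0.7 ms
Total one-way latency = 77.1833 ms


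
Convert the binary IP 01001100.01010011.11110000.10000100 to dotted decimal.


01001100 = 76
01010011 = 83
11110000 = 240
10000100 = 132
IP: 76.83.240.132


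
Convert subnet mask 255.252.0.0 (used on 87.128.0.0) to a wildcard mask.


Subnet mask: 255.252.0.0
Wildcard = 255.255.255.255 - subnet mask
255 - 255 = 0
255 - 252 = 3
255 - 0 = 255
255 - 0 = 255
Wildcard: 0.3.255.255


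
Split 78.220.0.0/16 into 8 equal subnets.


New prefix = 16 + 3 = 19
Each subnet has 8192 addresses
  78.220.0.0/19
  78.220.32.0/19
  78.220.64.0/19
  78.220.96.0/19
  78.220.128.0/19
  78.220.160.0/19
  78.220.192.0/19
  78.220.224.0/19
Subnets: 78.220.0.0/19, 78.220.32.0/19, 78.220.64.0/19, 78.220.96.0/19, 78.220.128.0/19, 78.220.160.0/19, 78.220.192.0/19, 78.220.224.0/19


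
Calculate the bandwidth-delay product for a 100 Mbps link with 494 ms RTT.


BDP = bandwidth * RTT
= 100 Mbps * 494 ms
= 100 * 1e6 * 494 / 1000 bits
= 49400000 bits
= 6175000 bytes
= 6030.2734 KB
BDP = 49400000 bits (6175000 bytes)


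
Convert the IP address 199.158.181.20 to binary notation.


199 = 11000111
158 = 10011110
181 = 10110101
20 = 00010100
Binary: 11000111.10011110.10110101.00010100


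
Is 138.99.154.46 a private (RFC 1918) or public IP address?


RFC 1918 private ranges:
  10.0.0.0/8 (10.0.0.0 - 10.255.255.255)
  172.16.0.0/12 (172.16.0.0 - 172.31.255.255)
  192.168.0.0/16 (192.168.0.0 - 192.168.255.255)
Public (not in any RFC 1918 range)


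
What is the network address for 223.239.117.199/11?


IP:   11011111.11101111.01110101.11000111
Mask: 11111111.11100000.00000000.00000000
AND operation:
Net:  11011111.11100000.00000000.00000000
Network: 223.224.0.0/11


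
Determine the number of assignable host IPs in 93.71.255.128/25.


Host bits = 32 - 25 = 7
Total addresses = 2^7 = 128
Usable = total - 2 (network and broadcast)
Usable hosts: 126


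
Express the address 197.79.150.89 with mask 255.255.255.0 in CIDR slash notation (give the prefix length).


Binary: 11111111.11111111.11111111.00000000
Count leading 1s
Prefix: /24


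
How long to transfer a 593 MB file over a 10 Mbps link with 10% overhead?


Effective throughput = 10 * (1 - 10/100) = 9 Mbps
File size in Mb = 593 * 8 = 4744 Mb
Time = 4744 / 9
Time = 527.1111 seconds


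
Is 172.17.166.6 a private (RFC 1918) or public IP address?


RFC 1918 private ranges:
  10.0.0.0/8 (10.0.0.0 - 10.255.255.255)
  172.16.0.0/12 (172.16.0.0 - 172.31.255.255)
  192.168.0.0/16 (192.168.0.0 - 192.168.255.255)
Private (in 172.16.0.0/12)


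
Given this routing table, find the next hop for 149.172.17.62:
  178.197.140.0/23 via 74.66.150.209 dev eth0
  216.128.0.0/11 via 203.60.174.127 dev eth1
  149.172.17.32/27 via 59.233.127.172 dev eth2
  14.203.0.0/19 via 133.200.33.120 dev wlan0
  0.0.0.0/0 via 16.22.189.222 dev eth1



Longest prefix match for 149.172.17.62:
  /23 178.197.140.0: no
  /11 216.128.0.0: no
  /27 149.172.17.32: MATCH
  /19 14.203.0.0: no
  /0 0.0.0.0: MATCH
Selected: next-hop 59.233.127.172 via eth2 (matched /27)


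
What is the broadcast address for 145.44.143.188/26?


Network: 145.44.143.128/26
Host bits = 6
Set all host bits to 1:
Broadcast: 145.44.143.191


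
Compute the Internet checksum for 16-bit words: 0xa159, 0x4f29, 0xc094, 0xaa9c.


Sum all words (with carry folding):
+ 0xa159 = 0xa159
+ 0x4f29 = 0xf082
+ 0xc094 = 0xb117
+ 0xaa9c = 0x5bb4
One's complement: ~0x5bb4
Checksum = 0xa44b


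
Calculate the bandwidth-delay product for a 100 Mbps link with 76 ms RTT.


BDP = bandwidth * RTT
= 100 Mbps * 76 ms
= 100 * 1e6 * 76 / 1000 bits
= 7600000 bits
= 950000 bytes
= 927.7344 KB
BDP = 7600000 bits (950000 bytes)


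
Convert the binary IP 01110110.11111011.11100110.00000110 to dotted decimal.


01110110 = 118
11111011 = 251
11100110 = 230
00000110 = 6
IP: 118.251.230.6


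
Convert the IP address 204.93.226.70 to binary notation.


204 = 11001100
93 = 01011101
226 = 11100010
70 = 01000110
Binary: 11001100.01011101.11100010.01000110


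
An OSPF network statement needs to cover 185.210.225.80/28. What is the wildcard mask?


Subnet mask: 255.255.255.240
Wildcard = 255.255.255.255 - subnet mask
255 - 255 = 0
255 - 255 = 0
255 - 255 = 0
255 - 240 = 15
Wildcard: 0.0.0.15


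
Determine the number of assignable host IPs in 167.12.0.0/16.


Host bits = 32 - 16 = 16
Total addresses = 2^16 = 65536
Usable = total - 2 (network and broadcast)
Usable hosts: 65534


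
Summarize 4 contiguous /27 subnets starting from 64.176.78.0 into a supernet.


Original prefix: /27
Number of subnets: 4 = 2^2
New prefix = 27 - 2 = 25
Supernet: 64.176.78.0/25


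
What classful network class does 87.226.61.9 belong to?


First octet: 87
Binary: 01010111
0xxxxxxx -> Class A (1-126)
Class A, default mask 255.0.0.0 (/8)


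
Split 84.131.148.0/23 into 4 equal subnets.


New prefix = 23 + 2 = 25
Each subnet has 128 addresses
  84.131.148.0/25
  84.131.148.128/25
  84.131.149.0/25
  84.131.149.128/25
Subnets: 84.131.148.0/25, 84.131.148.128/25, 84.131.149.0/25, 84.131.149.128/25


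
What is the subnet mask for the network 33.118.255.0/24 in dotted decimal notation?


/24 means 24 network bits, 8 host bits
Binary: 11111111111111111111111100000000
Mask: 255.255.255.0


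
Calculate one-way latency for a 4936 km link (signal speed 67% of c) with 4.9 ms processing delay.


Speed = 0.67 * 3e5 km/s = 201000 km/s
Propagation delay = 4936 / 201000 = 0.0246 s = 24.5572 ms
Processing delay = 4.9 ms
Total one-way latency = 29.4572 ms


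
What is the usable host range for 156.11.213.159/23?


Network: 156.11.212.0
Broadcast: 156.11.213.255
First usable = network + 1
Last usable = broadcast - 1
Range: 156.11.212.1 to 156.11.213.254


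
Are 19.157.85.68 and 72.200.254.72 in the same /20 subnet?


Mask: 255.255.240.0
19.157.85.68 AND mask = 19.157.80.0
72.200.254.72 AND mask = 72.200.240.0
No, different subnets (19.157.80.0 vs 72.200.240.0)


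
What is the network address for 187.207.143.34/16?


IP:   10111011.11001111.10001111.00100010
Mask: 11111111.11111111.00000000.00000000
AND operation:
Net:  10111011.11001111.00000000.00000000
Network: 187.207.0.0/16


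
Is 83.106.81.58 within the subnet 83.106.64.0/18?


Subnet network: 83.106.64.0
Test IP AND mask: 83.106.64.0
Yes, 83.106.81.58 is in 83.106.64.0/18


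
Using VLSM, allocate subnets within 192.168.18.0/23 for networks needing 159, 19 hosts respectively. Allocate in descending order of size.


159 hosts -> /24 (254 usable): 192.168.18.0/24
19 hosts -> /27 (30 usable): 192.168.19.0/27
Allocation: 192.168.18.0/24 (159 hosts, 254 usable); 192.168.19.0/27 (19 hosts, 30 usable)


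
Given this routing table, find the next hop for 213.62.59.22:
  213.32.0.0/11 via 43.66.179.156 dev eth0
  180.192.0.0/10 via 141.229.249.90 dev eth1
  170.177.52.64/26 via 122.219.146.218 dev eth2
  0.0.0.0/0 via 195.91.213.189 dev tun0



Longest prefix match for 213.62.59.22:
  /11 213.32.0.0: MATCH
  /10 180.192.0.0: no
  /26 170.177.52.64: no
  /0 0.0.0.0: MATCH
Selected: next-hop 43.66.179.156 via eth0 (matched /11)


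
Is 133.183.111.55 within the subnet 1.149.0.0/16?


Subnet network: 1.149.0.0
Test IP AND mask: 133.183.0.0
No, 133.183.111.55 is not in 1.149.0.0/16


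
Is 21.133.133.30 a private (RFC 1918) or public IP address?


RFC 1918 private ranges:
  10.0.0.0/8 (10.0.0.0 - 10.255.255.255)
  172.16.0.0/12 (172.16.0.0 - 172.31.255.255)
  192.168.0.0/16 (192.168.0.0 - 192.168.255.255)
Public (not in any RFC 1918 range)


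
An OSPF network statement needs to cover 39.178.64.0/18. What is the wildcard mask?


Subnet mask: 255.255.192.0
Wildcard = 255.255.255.255 - subnet mask
255 - 255 = 0
255 - 255 = 0
255 - 192 = 63
255 - 0 = 255
Wildcard: 0.0.63.255


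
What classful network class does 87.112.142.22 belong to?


First octet: 87
Binary: 01010111
0xxxxxxx -> Class A (1-126)
Class A, default mask 255.0.0.0 (/8)


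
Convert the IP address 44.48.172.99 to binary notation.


44 = 00101100
48 = 00110000
172 = 10101100
99 = 01100011
Binary: 00101100.00110000.10101100.01100011


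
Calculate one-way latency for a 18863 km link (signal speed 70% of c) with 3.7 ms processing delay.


Speed = 0.7 * 3e5 km/s = 210000 km/s
Propagation delay = 18863 / 210000 = 0.0898 s = 89.8238 ms
Processing delay = 3.7 ms
Total one-way latency = 93.5238 ms


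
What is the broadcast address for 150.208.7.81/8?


Network: 150.0.0.0/8
Host bits = 24
Set all host bits to 1:
Broadcast: 150.255.255.255


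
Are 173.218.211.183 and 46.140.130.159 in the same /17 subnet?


Mask: 255.255.128.0
173.218.211.183 AND mask = 173.218.128.0
46.140.130.159 AND mask = 46.140.128.0
No, different subnets (173.218.128.0 vs 46.140.128.0)


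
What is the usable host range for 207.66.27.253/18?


Network: 207.66.0.0
Broadcast: 207.66.63.255
First usable = network + 1
Last usable = broadcast - 1
Range: 207.66.0.1 to 207.66.63.254


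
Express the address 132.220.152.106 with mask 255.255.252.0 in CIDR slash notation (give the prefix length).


Binary: 11111111.11111111.11111100.00000000
Count leading 1s
Prefix: /22


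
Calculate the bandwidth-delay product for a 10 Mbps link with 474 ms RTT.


BDP = bandwidth * RTT
= 10 Mbps * 474 ms
= 10 * 1e6 * 474 / 1000 bits
= 4740000 bits
= 592500 bytes
= 578.6133 KB
BDP = 4740000 bits (592500 bytes)


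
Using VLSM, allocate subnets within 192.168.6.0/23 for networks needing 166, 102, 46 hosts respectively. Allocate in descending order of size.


166 hosts -> /24 (254 usable): 192.168.6.0/24
102 hosts -> /25 (126 usable): 192.168.7.0/25
46 hosts -> /26 (62 usable): 192.168.7.128/26
Allocation: 192.168.6.0/24 (166 hosts, 254 usable); 192.168.7.0/25 (102 hosts, 126 usable); 192.168.7.128/26 (46 hosts, 62 usable)


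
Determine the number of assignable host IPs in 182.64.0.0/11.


Host bits = 32 - 11 = 21
Total addresses = 2^21 = 2097152
Usable = total - 2 (network and broadcast)
Usable hosts: 2097150


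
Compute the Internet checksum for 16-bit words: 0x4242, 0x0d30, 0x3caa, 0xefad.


Sum all words (with carry folding):
+ 0x4242 = 0x4242
+ 0x0d30 = 0x4f72
+ 0x3caa = 0x8c1c
+ 0xefad = 0x7bca
One's complement: ~0x7bca
Checksum = 0x8435


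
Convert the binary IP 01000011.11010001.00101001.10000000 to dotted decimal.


01000011 = 67
11010001 = 209
00101001 = 41
10000000 = 128
IP: 67.209.41.128


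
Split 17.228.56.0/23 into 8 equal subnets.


New prefix = 23 + 3 = 26
Each subnet has 64 addresses
  17.228.56.0/26
  17.228.56.64/26
  17.228.56.128/26
  17.228.56.192/26
  17.228.57.0/26
  17.228.57.64/26
  17.228.57.128/26
  17.228.57.192/26
Subnets: 17.228.56.0/26, 17.228.56.64/26, 17.228.56.128/26, 17.228.56.192/26, 17.228.57.0/26, 17.228.57.64/26, 17.228.57.128/26, 17.228.57.192/26


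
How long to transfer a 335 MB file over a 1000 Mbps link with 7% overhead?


Effective throughput = 1000 * (1 - 7/100) = 930.0 Mbps
File size in Mb = 335 * 8 = 2680 Mb
Time = 2680 / 930.0
Time = 2.8817 seconds


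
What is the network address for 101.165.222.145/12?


IP:   01100101.10100101.11011110.10010001
Mask: 11111111.11110000.00000000.00000000
AND operation:
Net:  01100101.10100000.00000000.00000000
Network: 101.160.0.0/12


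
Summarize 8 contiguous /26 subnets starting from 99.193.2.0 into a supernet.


Original prefix: /26
Number of subnets: 8 = 2^3
New prefix = 26 - 3 = 23
Supernet: 99.193.2.0/23


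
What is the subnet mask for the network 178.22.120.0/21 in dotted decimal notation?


/21 means 21 network bits, 11 host bits
Binary: 11111111111111111111100000000000
Mask: 255.255.248.0


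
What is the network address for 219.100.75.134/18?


IP:   11011011.01100100.01001011.10000110
Mask: 11111111.11111111.11000000.00000000
AND operation:
Net:  11011011.01100100.01000000.00000000
Network: 219.100.64.0/18


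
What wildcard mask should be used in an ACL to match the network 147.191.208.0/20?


Subnet mask: 255.255.240.0
Wildcard = 255.255.255.255 - subnet mask
255 - 255 = 0
255 - 255 = 0
255 - 240 = 15
255 - 0 = 255
Wildcard: 0.0.15.255


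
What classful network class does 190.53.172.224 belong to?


First octet: 190
Binary: 10111110
10xxxxxx -> Class B (128-191)
Class B, default mask 255.255.0.0 (/16)


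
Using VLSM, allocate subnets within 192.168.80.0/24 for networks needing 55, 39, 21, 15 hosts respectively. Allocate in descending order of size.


55 hosts -> /26 (62 usable): 192.168.80.0/26
39 hosts -> /26 (62 usable): 192.168.80.64/26
21 hosts -> /27 (30 usable): 192.168.80.128/27
15 hosts -> /27 (30 usable): 192.168.80.160/27
Allocation: 192.168.80.0/26 (55 hosts, 62 usable); 192.168.80.64/26 (39 hosts, 62 usable); 192.168.80.128/27 (21 hosts, 30 usable); 192.168.80.160/27 (15 hosts, 30 usable)


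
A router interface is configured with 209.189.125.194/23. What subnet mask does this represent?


/23 means 23 network bits, 9 host bits
Binary: 11111111111111111111111000000000
Mask: 255.255.254.0


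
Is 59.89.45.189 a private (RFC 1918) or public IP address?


RFC 1918 private ranges:
  10.0.0.0/8 (10.0.0.0 - 10.255.255.255)
  172.16.0.0/12 (172.16.0.0 - 172.31.255.255)
  192.168.0.0/16 (192.168.0.0 - 192.168.255.255)
Public (not in any RFC 1918 range)


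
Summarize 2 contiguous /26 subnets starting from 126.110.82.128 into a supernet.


Original prefix: /26
Number of subnets: 2 = 2^1
New prefix = 26 - 1 = 25
Supernet: 126.110.82.128/25


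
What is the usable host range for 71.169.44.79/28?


Network: 71.169.44.64
Broadcast: 71.169.44.79
First usable = network + 1
Last usable = broadcast - 1
Range: 71.169.44.65 to 71.169.44.78


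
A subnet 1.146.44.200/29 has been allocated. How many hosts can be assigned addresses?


Host bits = 32 - 29 = 3
Total addresses = 2^3 = 8
Usable = total - 2 (network and broadcast)
Usable hosts: 6


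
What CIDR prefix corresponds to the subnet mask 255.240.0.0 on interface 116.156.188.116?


Binary: 11111111.11110000.00000000.00000000
Count leading 1s
Prefix: /12


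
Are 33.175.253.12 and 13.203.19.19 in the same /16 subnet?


Mask: 255.255.0.0
33.175.253.12 AND mask = 33.175.0.0
13.203.19.19 AND mask = 13.203.0.0
No, different subnets (33.175.0.0 vs 13.203.0.0)


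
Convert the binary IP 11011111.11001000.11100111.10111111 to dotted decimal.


11011111 = 223
11001000 = 200
11100111 = 231
10111111 = 191
IP: 223.200.231.191


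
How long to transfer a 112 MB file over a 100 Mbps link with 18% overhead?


Effective throughput = 100 * (1 - 18/100) = 82 Mbps
File size in Mb = 112 * 8 = 896 Mb
Time = 896 / 82
Time = 10.9268 seconds


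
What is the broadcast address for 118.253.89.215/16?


Network: 118.253.0.0/16
Host bits = 16
Set all host bits to 1:
Broadcast: 118.253.255.255


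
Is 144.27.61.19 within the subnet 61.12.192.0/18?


Subnet network: 61.12.192.0
Test IP AND mask: 144.27.0.0
No, 144.27.61.19 is not in 61.12.192.0/18


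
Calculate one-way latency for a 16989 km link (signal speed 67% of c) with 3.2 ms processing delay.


Speed = 0.67 * 3e5 km/s = 201000 km/s
Propagation delay = 16989 / 201000 = 0.0845 s = 84.5224 ms
Processing delay = 3.2 ms
Total one-way latency = 87.7224 ms


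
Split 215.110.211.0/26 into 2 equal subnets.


New prefix = 26 + 1 = 27
Each subnet has 32 addresses
  215.110.211.0/27
  215.110.211.32/27
Subnets: 215.110.211.0/27, 215.110.211.32/27


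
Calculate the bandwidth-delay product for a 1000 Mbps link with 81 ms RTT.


BDP = bandwidth * RTT
= 1000 Mbps * 81 ms
= 1000 * 1e6 * 81 / 1000 bits
= 81000000 bits
= 10125000 bytes
= 9887.6953 KB
BDP = 81000000 bits (10125000 bytes)


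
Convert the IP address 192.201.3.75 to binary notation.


192 = 11000000
201 = 11001001
3 = 00000011
75 = 01001011
Binary: 11000000.11001001.00000011.01001011


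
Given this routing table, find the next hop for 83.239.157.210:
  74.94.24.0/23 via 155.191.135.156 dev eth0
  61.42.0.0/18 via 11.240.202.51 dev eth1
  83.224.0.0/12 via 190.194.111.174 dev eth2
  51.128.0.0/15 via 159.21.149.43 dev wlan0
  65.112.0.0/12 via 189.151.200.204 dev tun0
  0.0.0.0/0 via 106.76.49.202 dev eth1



Longest prefix match for 83.239.157.210:
  /23 74.94.24.0: no
  /18 61.42.0.0: no
  /12 83.224.0.0: MATCH
  /15 51.128.0.0: no
  /12 65.112.0.0: no
  /0 0.0.0.0: MATCH
Selected: next-hop 190.194.111.174 via eth2 (matched /12)


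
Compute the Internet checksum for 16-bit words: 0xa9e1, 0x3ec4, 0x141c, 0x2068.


Sum all words (with carry folding):
+ 0xa9e1 = 0xa9e1
+ 0x3ec4 = 0xe8a5
+ 0x141c = 0xfcc1
+ 0x2068 = 0x1d2a
One's complement: ~0x1d2a
Checksum = 0xe2d5


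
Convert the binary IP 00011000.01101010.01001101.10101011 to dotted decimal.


00011000 = 24
01101010 = 106
01001101 = 77
10101011 = 171
IP: 24.106.77.171


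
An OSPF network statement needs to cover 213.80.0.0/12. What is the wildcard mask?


Subnet mask: 255.240.0.0
Wildcard = 255.255.255.255 - subnet mask
255 - 255 = 0
255 - 240 = 15
255 - 0 = 255
255 - 0 = 255
Wildcard: 0.15.255.255


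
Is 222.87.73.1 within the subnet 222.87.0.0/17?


Subnet network: 222.87.0.0
Test IP AND mask: 222.87.0.0
Yes, 222.87.73.1 is in 222.87.0.0/17


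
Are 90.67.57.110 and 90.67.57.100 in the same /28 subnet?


Mask: 255.255.255.240
90.67.57.110 AND mask = 90.67.57.96
90.67.57.100 AND mask = 90.67.57.96
Yes, same subnet (90.67.57.96)


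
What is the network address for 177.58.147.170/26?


IP:   10110001.00111010.10010011.10101010
Mask: 11111111.11111111.11111111.11000000
AND operation:
Net:  10110001.00111010.10010011.10000000
Network: 177.58.147.128/26


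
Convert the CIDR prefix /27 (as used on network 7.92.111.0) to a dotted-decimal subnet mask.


/27 means 27 network bits, 5 host bits
Binary: 11111111111111111111111111100000
Mask: 255.255.255.224


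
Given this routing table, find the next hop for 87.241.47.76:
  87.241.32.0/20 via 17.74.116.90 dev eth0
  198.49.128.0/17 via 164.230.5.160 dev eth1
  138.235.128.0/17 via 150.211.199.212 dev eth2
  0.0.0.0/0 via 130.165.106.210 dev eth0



Longest prefix match for 87.241.47.76:
  /20 87.241.32.0: MATCH
  /17 198.49.128.0: no
  /17 138.235.128.0: no
  /0 0.0.0.0: MATCH
Selected: next-hop 17.74.116.90 via eth0 (matched /20)


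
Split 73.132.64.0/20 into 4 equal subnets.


New prefix = 20 + 2 = 22
Each subnet has 1024 addresses
  73.132.64.0/22
  73.132.68.0/22
  73.132.72.0/22
  73.132.76.0/22
Subnets: 73.132.64.0/22, 73.132.68.0/22, 73.132.72.0/22, 73.132.76.0/22


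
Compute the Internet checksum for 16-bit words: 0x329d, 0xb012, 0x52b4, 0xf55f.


Sum all words (with carry folding):
+ 0x329d = 0x329d
+ 0xb012 = 0xe2af
+ 0x52b4 = 0x3564
+ 0xf55f = 0x2ac4
One's complement: ~0x2ac4
Checksum = 0xd53b


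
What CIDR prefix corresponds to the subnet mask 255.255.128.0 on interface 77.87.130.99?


Binary: 11111111.11111111.10000000.00000000
Count leading 1s
Prefix: /17


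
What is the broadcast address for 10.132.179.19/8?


Network: 10.0.0.0/8
Host bits = 24
Set all host bits to 1:
Broadcast: 10.255.255.255


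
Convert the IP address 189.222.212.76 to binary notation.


189 = 10111101
222 = 11011110
212 = 11010100
76 = 01001100
Binary: 10111101.11011110.11010100.01001100


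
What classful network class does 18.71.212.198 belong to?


First octet: 18
Binary: 00010010
0xxxxxxx -> Class A (1-126)
Class A, default mask 255.0.0.0 (/8)


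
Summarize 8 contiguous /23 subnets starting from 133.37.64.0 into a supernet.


Original prefix: /23
Number of subnets: 8 = 2^3
New prefix = 23 - 3 = 20
Supernet: 133.37.64.0/20


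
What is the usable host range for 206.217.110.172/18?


Network: 206.217.64.0
Broadcast: 206.217.127.255
First usable = network + 1
Last usable = broadcast - 1
Range: 206.217.64.1 to 206.217.127.254


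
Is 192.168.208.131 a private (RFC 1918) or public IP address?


RFC 1918 private ranges:
  10.0.0.0/8 (10.0.0.0 - 10.255.255.255)
  172.16.0.0/12 (172.16.0.0 - 172.31.255.255)
  192.168.0.0/16 (192.168.0.0 - 192.168.255.255)
Private (in 192.168.0.0/16)


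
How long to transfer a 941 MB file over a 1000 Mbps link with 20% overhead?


Effective throughput = 1000 * (1 - 20/100) = 800 Mbps
File size in Mb = 941 * 8 = 7528 Mb
Time = 7528 / 800
Time = 9.41 seconds


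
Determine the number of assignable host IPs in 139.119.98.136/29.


Host bits = 32 - 29 = 3
Total addresses = 2^3 = 8
Usable = total - 2 (network and broadcast)
Usable hosts: 6


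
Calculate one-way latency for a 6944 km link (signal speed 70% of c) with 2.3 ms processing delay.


Speed = 0.7 * 3e5 km/s = 210000 km/s
Propagation delay = 6944 / 210000 = 0.0331 s = 33.0667 ms
Processing delay = 2.3 ms
Total one-way latency = 35.3667 ms


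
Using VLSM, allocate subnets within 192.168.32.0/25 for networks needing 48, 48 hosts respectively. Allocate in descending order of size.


48 hosts -> /26 (62 usable): 192.168.32.0/26
48 hosts -> /26 (62 usable): 192.168.32.64/26
Allocation: 192.168.32.0/26 (48 hosts, 62 usable); 192.168.32.64/26 (48 hosts, 62 usable)


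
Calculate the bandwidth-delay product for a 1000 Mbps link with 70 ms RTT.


BDP = bandwidth * RTT
= 1000 Mbps * 70 ms
= 1000 * 1e6 * 70 / 1000 bits
= 70000000 bits
= 8750000 bytes
= 8544.9219 KB
BDP = 70000000 bits (8750000 bytes)


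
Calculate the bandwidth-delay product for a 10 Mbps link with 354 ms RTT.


BDP = bandwidth * RTT
= 10 Mbps * 354 ms
= 10 * 1e6 * 354 / 1000 bits
= 3540000 bits
= 442500 bytes
= 432.1289 KB
BDP = 3540000 bits (442500 bytes)


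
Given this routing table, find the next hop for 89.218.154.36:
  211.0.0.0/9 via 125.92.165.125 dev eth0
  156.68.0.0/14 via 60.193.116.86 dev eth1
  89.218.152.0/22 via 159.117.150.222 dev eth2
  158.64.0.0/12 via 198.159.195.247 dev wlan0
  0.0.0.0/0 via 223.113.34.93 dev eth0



Longest prefix match for 89.218.154.36:
  /9 211.0.0.0: no
  /14 156.68.0.0: no
  /22 89.218.152.0: MATCH
  /12 158.64.0.0: no
  /0 0.0.0.0: MATCH
Selected: next-hop 159.117.150.222 via eth2 (matched /22)


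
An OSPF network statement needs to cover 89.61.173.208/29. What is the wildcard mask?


Subnet mask: 255.255.255.248
Wildcard = 255.255.255.255 - subnet mask
255 - 255 = 0
255 - 255 = 0
255 - 255 = 0
255 - 248 = 7
Wildcard: 0.0.0.7


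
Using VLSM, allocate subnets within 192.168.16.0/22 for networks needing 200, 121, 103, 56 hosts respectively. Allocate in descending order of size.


200 hosts -> /24 (254 usable): 192.168.16.0/24
121 hosts -> /25 (126 usable): 192.168.17.0/25
103 hosts -> /25 (126 usable): 192.168.17.128/25
56 hosts -> /26 (62 usable): 192.168.18.0/26
Allocation: 192.168.16.0/24 (200 hosts, 254 usable); 192.168.17.0/25 (121 hosts, 126 usable); 192.168.17.128/25 (103 hosts, 126 usable); 192.168.18.0/26 (56 hosts, 62 usable)


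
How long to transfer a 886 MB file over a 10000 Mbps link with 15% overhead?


Effective throughput = 10000 * (1 - 15/100) = 8500 Mbps
File size in Mb = 886 * 8 = 7088 Mb
Time = 7088 / 8500
Time = 0.8339 seconds


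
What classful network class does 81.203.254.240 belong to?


First octet: 81
Binary: 01010001
0xxxxxxx -> Class A (1-126)
Class A, default mask 255.0.0.0 (/8)


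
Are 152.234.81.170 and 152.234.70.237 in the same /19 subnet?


Mask: 255.255.224.0
152.234.81.170 AND mask = 152.234.64.0
152.234.70.237 AND mask = 152.234.64.0
Yes, same subnet (152.234.64.0)


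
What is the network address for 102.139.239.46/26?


IP:   01100110.10001011.11101111.00101110
Mask: 11111111.11111111.11111111.11000000
AND operation:
Net:  01100110.10001011.11101111.00000000
Network: 102.139.239.0/26


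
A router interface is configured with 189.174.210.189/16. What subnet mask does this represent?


/16 means 16 network bits, 16 host bits
Binary: 11111111111111110000000000000000
Mask: 255.255.0.0


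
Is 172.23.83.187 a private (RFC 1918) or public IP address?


RFC 1918 private ranges:
  10.0.0.0/8 (10.0.0.0 - 10.255.255.255)
  172.16.0.0/12 (172.16.0.0 - 172.31.255.255)
  192.168.0.0/16 (192.168.0.0 - 192.168.255.255)
Private (in 172.16.0.0/12)


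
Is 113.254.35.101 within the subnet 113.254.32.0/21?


Subnet network: 113.254.32.0
Test IP AND mask: 113.254.32.0
Yes, 113.254.35.101 is in 113.254.32.0/21


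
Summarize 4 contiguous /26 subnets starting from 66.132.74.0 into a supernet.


Original prefix: /26
Number of subnets: 4 = 2^2
New prefix = 26 - 2 = 24
Supernet: 66.132.74.0/24


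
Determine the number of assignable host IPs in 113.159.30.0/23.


Host bits = 32 - 23 = 9
Total addresses = 2^9 = 512
Usable = total - 2 (network and broadcast)
Usable hosts: 510


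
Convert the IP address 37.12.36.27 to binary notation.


37 = 00100101
12 = 00001100
36 = 00100100
27 = 00011011
Binary: 00100101.00001100.00100100.00011011


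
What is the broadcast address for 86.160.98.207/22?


Network: 86.160.96.0/22
Host bits = 10
Set all host bits to 1:
Broadcast: 86.160.99.255


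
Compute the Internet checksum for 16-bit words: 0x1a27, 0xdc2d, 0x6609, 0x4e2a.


Sum all words (with carry folding):
+ 0x1a27 = 0x1a27
+ 0xdc2d = 0xf654
+ 0x6609 = 0x5c5e
+ 0x4e2a = 0xaa88
One's complement: ~0xaa88
Checksum = 0x5577


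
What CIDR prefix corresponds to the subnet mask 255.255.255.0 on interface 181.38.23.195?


Binary: 11111111.11111111.11111111.00000000
Count leading 1s
Prefix: /24


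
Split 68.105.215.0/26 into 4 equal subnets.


New prefix = 26 + 2 = 28
Each subnet has 16 addresses
  68.105.215.0/28
  68.105.215.16/28
  68.105.215.32/28
  68.105.215.48/28
Subnets: 68.105.215.0/28, 68.105.215.16/28, 68.105.215.32/28, 68.105.215.48/28


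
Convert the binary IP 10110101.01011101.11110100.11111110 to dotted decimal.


10110101 = 181
01011101 = 93
11110100 = 244
11111110 = 254
IP: 181.93.244.254


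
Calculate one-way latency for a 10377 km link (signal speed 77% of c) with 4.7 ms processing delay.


Speed = 0.77 * 3e5 km/s = 231000 km/s
Propagation delay = 10377 / 231000 = 0.0449 s = 44.9221 ms
Processing delay = 4.7 ms
Total one-way latency = 49.6221 ms


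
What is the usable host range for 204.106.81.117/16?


Network: 204.106.0.0
Broadcast: 204.106.255.255
First usable = network + 1
Last usable = broadcast - 1
Range: 204.106.0.1 to 204.106.255.254


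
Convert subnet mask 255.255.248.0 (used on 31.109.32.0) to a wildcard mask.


Subnet mask: 255.255.248.0
Wildcard = 255.255.255.255 - subnet mask
255 - 255 = 0
255 - 255 = 0
255 - 248 = 7
255 - 0 = 255
Wildcard: 0.0.7.255


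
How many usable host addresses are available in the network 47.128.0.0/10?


Host bits = 32 - 10 = 22
Total addresses = 2^22 = 4194304
Usable = total - 2 (network and broadcast)
Usable hosts: 4194302


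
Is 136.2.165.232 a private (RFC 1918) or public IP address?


RFC 1918 private ranges:
  10.0.0.0/8 (10.0.0.0 - 10.255.255.255)
  172.16.0.0/12 (172.16.0.0 - 172.31.255.255)
  192.168.0.0/16 (192.168.0.0 - 192.168.255.255)
Public (not in any RFC 1918 range)


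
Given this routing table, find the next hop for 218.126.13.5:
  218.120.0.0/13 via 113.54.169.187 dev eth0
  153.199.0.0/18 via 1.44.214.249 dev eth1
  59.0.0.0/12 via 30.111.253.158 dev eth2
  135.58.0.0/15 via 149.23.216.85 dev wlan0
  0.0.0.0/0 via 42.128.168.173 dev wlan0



Longest prefix match for 218.126.13.5:
  /13 218.120.0.0: MATCH
  /18 153.199.0.0: no
  /12 59.0.0.0: no
  /15 135.58.0.0: no
  /0 0.0.0.0: MATCH
Selected: next-hop 113.54.169.187 via eth0 (matched /13)


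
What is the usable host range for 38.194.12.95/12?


Network: 38.192.0.0
Broadcast: 38.207.255.255
First usable = network + 1
Last usable = broadcast - 1
Range: 38.192.0.1 to 38.207.255.254


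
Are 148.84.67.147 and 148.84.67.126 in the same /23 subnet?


Mask: 255.255.254.0
148.84.67.147 AND mask = 148.84.66.0
148.84.67.126 AND mask = 148.84.66.0
Yes, same subnet (148.84.66.0)


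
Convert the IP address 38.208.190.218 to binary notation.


38 = 00100110
208 = 11010000
190 = 10111110
218 = 11011010
Binary: 00100110.11010000.10111110.11011010


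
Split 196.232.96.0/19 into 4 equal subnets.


New prefix = 19 + 2 = 21
Each subnet has 2048 addresses
  196.232.96.0/21
  196.232.104.0/21
  196.232.112.0/21
  196.232.120.0/21
Subnets: 196.232.96.0/21, 196.232.104.0/21, 196.232.112.0/21, 196.232.120.0/21


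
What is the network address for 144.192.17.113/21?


IP:   10010000.11000000.00010001.01110001
Mask: 11111111.11111111.11111000.00000000
AND operation:
Net:  10010000.11000000.00010000.00000000
Network: 144.192.16.0/21


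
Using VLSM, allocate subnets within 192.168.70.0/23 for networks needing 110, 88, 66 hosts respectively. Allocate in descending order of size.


110 hosts -> /25 (126 usable): 192.168.70.0/25
88 hosts -> /25 (126 usable): 192.168.70.128/25
66 hosts -> /25 (126 usable): 192.168.71.0/25
Allocation: 192.168.70.0/25 (110 hosts, 126 usable); 192.168.70.128/25 (88 hosts, 126 usable); 192.168.71.0/25 (66 hosts, 126 usable)


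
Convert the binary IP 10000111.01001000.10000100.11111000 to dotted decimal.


10000111 = 135
01001000 = 72
10000100 = 132
11111000 = 248
IP: 135.72.132.248


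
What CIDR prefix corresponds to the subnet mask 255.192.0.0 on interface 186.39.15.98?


Binary: 11111111.11000000.00000000.00000000
Count leading 1s
Prefix: /10


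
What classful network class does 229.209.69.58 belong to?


First octet: 229
Binary: 11100101
1110xxxx -> Class D (224-239)
Class D (multicast), default mask N/A


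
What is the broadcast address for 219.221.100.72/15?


Network: 219.220.0.0/15
Host bits = 17
Set all host bits to 1:
Broadcast: 219.221.255.255


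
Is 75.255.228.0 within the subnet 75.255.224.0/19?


Subnet network: 75.255.224.0
Test IP AND mask: 75.255.224.0
Yes, 75.255.228.0 is in 75.255.224.0/19


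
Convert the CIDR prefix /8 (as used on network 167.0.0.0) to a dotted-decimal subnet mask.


/8 means 8 network bits, 24 host bits
Binary: 11111111000000000000000000000000
Mask: 255.0.0.0


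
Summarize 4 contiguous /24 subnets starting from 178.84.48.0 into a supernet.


Original prefix: /24
Number of subnets: 4 = 2^2
New prefix = 24 - 2 = 22
Supernet: 178.84.48.0/22


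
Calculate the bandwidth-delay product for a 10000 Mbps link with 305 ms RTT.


BDP = bandwidth * RTT
= 10000 Mbps * 305 ms
= 10000 * 1e6 * 305 / 1000 bits
= 3050000000 bits
= 381250000 bytes
= 372314.4531 KB
BDP = 3050000000 bits (381250000 bytes)


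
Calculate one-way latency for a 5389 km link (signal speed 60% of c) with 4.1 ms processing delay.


Speed = 0.6 * 3e5 km/s = 180000 km/s
Propagation delay = 5389 / 180000 = 0.0299 s = 29.9389 ms
Processing delay = 4.1 ms
Total one-way latency = 34.0389 ms


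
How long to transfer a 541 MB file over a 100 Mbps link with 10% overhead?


Effective throughput = 100 * (1 - 10/100) = 90 Mbps
File size in Mb = 541 * 8 = 4328 Mb
Time = 4328 / 90
Time = 48.0889 seconds


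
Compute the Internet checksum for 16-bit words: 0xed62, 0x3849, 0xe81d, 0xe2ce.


Sum all words (with carry folding):
+ 0xed62 = 0xed62
+ 0x3849 = 0x25ac
+ 0xe81d = 0x0dca
+ 0xe2ce = 0xf098
One's complement: ~0xf098
Checksum = 0x0f67


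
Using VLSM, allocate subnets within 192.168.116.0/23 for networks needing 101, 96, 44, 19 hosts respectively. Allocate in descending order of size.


101 hosts -> /25 (126 usable): 192.168.116.0/25
96 hosts -> /25 (126 usable): 192.168.116.128/25
44 hosts -> /26 (62 usable): 192.168.117.0/26
19 hosts -> /27 (30 usable): 192.168.117.64/27
Allocation: 192.168.116.0/25 (101 hosts, 126 usable); 192.168.116.128/25 (96 hosts, 126 usable); 192.168.117.0/26 (44 hosts, 62 usable); 192.168.117.64/27 (19 hosts, 30 usable)
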